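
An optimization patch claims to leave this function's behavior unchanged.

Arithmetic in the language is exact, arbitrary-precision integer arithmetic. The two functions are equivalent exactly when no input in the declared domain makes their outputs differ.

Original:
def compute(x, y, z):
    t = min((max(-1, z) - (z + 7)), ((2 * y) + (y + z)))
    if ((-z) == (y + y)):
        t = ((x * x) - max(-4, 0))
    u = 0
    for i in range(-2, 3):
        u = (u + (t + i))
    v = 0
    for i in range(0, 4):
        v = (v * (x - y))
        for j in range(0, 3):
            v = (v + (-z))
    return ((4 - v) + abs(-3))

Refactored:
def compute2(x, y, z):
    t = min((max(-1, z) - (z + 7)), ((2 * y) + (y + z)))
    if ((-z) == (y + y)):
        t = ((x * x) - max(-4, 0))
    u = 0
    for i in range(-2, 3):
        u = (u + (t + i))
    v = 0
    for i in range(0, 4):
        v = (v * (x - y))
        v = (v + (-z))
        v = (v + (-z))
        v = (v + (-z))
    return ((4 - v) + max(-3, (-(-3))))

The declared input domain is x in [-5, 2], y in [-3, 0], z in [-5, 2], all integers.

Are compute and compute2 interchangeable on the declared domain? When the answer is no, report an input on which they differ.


Equivalent — the differences include min/max/abs usage differs; and loop structure differs; and statement counts differ; and local variable names differ; and constant usage differs; and arithmetic usage differs, yet no declared input distinguishes the two.
Spot check at x=-3, y=-2, z=1 — compute: t=-7, then ((-z) == (y + y)) is false, then u=0, then (i=-2), then u=-9, then (i=-1), then u=-17, then (i=0), then u=-24, then (i=1), then u=-30, then (i=2), then u=-35, then v=0, then (i=0), then v=0, then (j=0), then v=-1, then (j=1), then v=-2, then (j=2), then v=-3, then (i=1), then v=3, then (j=0), then v=2, then (j=1), then v=1, then (j=2), then v=0, then (i=2), then v=0, then (j=0), then v=-1, then (j=1), then v=-2, then (j=2), then v=-3, then (i=3), then v=3, then (j=0), then v=2, then (j=1), then v=1, then (j=2), then v=0, then returns 7. compute2: t=-7, then ((-z) == (y + y)) is false, then u=0, then (i=-2), then u=-9, then (i=-1), then u=-17, then (i=0), then u=-24, then (i=1), then u=-30, then (i=2), then u=-35, then v=0, then (i=0), then v=0, then v=-1, then v=-2, then v=-3, then (i=1), then v=3, then v=2, then v=1, then v=0, then (i=2), then v=0, then v=-1, then v=-2, then v=-3, then (i=3), then v=3, then v=2, then v=1, then v=0, then returns 7. Both give 7.
Every one of the 256 inputs gives matching results.
verdict: equivalent


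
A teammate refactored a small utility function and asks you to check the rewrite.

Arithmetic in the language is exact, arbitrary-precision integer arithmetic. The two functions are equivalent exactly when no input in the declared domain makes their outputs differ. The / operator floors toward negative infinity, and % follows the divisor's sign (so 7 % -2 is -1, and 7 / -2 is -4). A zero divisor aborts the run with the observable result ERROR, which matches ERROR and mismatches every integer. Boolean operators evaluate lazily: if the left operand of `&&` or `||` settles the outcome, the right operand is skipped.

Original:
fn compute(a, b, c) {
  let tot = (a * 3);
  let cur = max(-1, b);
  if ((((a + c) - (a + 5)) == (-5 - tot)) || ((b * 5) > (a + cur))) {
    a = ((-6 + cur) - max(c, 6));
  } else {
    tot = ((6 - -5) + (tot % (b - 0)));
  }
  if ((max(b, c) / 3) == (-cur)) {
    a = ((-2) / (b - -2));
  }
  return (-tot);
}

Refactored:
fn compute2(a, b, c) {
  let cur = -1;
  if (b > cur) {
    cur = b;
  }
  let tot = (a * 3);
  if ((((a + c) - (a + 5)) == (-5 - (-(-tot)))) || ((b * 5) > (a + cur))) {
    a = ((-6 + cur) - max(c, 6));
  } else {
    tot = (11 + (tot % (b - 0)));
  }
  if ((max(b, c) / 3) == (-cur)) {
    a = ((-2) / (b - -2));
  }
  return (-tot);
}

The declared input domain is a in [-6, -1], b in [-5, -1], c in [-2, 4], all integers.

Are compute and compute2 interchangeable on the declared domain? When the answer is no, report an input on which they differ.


Reading the diff, among the changes: comparison usage differs; also arithmetic usage differs; also statement counts differ; also branching structure differs; also min/max/abs usage differs; also constant usage differs.
Spot check at a=-5, b=-1, c=0 — compute: tot = -15; cur = -1; ((((a + c) - (a + 5)) == (-5 - tot)) || ((b * 5) > (a + cur))) -> true; a = -13; ((max(b, c) / 3) == (-cur)) -> false; return 15. compute2: cur = -1; (b > cur) -> false; tot = -15; ((((a + c) - (a + 5)) == (-5 - (-(-tot)))) || ((b * 5) > (a + cur))) -> true; a = -13; ((max(b, c) / 3) == (-cur)) -> false; return 15. Both give 15.
An exhaustive pass over the 210 declared inputs shows identical outputs.
verdict: equivalent


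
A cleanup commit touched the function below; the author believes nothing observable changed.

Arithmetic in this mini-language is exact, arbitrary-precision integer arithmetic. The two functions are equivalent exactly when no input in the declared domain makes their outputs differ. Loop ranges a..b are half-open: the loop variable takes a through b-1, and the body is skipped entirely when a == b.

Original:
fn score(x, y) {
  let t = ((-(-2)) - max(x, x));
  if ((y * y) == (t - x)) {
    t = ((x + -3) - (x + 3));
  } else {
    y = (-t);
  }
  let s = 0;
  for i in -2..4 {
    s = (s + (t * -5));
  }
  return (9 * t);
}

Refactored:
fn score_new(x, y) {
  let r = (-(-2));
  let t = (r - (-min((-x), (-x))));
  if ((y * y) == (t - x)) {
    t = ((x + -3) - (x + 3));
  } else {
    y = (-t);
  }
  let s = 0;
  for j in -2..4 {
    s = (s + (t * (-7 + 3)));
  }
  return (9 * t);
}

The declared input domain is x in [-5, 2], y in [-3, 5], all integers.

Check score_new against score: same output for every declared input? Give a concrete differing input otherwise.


Equivalent. There is a behavioral-looking edit here, yet the outcome never shifts on this domain.
Across all 72 domain points the two functions coincide.
As a probe, take x=0, y=1: score runs t=2, then ((y * y) == (t - x)) is false, then y=-2, then s=0, then (i=-2), then s=-10, then (i=-1), then s=-20, then (i=0), then s=-30, then (i=1), then s=-40, then (i=2), then s=-50, then (i=3), then s=-60, then returns 18; score_new runs r=2, then t=2, then ((y * y) == (t - x)) is false, then y=-2, then s=0, then (j=-2), then s=-8, then (j=-1), then s=-16, then (j=0), then s=-24, then (j=1), then s=-32, then (j=2), then s=-40, then (j=3), then s=-48, then returns 18; both end at 18.
verdict: equivalent


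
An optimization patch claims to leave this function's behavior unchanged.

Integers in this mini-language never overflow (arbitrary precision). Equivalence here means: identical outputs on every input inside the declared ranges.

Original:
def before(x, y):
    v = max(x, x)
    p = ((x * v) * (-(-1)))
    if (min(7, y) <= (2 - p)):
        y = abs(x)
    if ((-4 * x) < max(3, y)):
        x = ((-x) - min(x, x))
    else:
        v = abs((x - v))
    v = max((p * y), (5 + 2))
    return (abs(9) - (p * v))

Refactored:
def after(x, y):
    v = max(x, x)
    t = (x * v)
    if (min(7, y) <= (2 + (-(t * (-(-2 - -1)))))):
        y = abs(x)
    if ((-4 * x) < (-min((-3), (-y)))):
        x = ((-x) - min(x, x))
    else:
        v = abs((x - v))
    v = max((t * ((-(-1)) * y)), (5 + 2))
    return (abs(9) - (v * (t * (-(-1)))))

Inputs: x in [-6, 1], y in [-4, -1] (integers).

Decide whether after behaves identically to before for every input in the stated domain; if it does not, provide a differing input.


Reading the diff, among the changes: min/max/abs usage differs, and local variable names differ, and arithmetic usage differs, and constant usage differs.
Tracing x=-2, y=-2: before: v becomes -2; next p becomes 4; next (min(7, y) <= (2 - p)) evaluates to true; next y becomes 2; next ((-4 * x) < max(3, y)) evaluates to false; next v becomes 0; next v becomes 8; next final value -23 | after: v becomes -2; next t becomes 4; next (min(7, y) <= (2 + (-(t * (-(-2 - -1)))))) evaluates to true; next y becomes 2; next ((-4 * x) < (-min((-3), (-y)))) evaluates to false; next v becomes 0; next v becomes 8; next final value -23 — matching result -23.
Checked all 32 inputs in the declared domain: the outputs agree on every one.
verdict: equivalent


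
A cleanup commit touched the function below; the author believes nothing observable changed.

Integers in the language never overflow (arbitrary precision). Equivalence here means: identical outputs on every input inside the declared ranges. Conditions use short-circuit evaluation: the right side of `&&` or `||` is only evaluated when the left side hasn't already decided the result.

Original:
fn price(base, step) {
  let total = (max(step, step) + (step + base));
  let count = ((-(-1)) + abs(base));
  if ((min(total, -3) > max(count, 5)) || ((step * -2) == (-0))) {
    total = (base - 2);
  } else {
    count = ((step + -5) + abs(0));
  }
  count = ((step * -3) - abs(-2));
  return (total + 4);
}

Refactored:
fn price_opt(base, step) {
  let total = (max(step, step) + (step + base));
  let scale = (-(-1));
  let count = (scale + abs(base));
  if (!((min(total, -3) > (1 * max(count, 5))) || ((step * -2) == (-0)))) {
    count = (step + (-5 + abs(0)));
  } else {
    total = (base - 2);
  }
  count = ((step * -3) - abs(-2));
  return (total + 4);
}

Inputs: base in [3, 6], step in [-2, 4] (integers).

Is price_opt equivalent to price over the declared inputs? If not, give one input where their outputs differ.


Comparing the listings, the differences include: local variable names differ, plus constant usage differs, plus arithmetic usage differs, plus boolean connective usage differs, plus statement counts differ.
Tracing base=5, step=3: price: total = 11; count = 6; ((min(total, -3) > max(count, 5)) || ((step * -2) == (-0))) -> false; count = -2; count = -11; return 15 | price_opt: total = 11; scale = 1; count = 6; (!((min(total, -3) > (1 * max(count, 5))) || ((step * -2) == (-0)))) -> true; count = -2; count = -11; return 15 — matching result 15.
Checked all 28 inputs in the declared domain: the outputs agree on every one.
verdict: equivalent


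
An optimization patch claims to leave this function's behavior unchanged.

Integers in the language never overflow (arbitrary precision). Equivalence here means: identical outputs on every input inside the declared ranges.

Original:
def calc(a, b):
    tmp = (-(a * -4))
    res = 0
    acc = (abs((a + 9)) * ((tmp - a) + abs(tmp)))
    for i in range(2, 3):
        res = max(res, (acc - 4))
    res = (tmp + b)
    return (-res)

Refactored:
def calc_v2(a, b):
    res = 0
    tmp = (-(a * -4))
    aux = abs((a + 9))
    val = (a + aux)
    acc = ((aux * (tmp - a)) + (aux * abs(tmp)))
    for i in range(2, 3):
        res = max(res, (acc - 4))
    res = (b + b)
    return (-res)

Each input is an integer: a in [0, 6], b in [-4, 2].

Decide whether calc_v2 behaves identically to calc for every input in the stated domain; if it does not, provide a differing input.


Not equivalent: a=0, b=-4 separates them (4 vs 8).
calc: tmp becomes 0; next res becomes 0; next acc becomes 0; next at i=2:; next res becomes 0; next res becomes -4; next final value 4
calc_v2: res becomes 0; next tmp becomes 0; next aux becomes 9; next val becomes 9; next acc becomes 0; next at i=2:; next res becomes 0; next res becomes -8; next final value 8
verdict: not equivalent; witness: a=0, b=-4


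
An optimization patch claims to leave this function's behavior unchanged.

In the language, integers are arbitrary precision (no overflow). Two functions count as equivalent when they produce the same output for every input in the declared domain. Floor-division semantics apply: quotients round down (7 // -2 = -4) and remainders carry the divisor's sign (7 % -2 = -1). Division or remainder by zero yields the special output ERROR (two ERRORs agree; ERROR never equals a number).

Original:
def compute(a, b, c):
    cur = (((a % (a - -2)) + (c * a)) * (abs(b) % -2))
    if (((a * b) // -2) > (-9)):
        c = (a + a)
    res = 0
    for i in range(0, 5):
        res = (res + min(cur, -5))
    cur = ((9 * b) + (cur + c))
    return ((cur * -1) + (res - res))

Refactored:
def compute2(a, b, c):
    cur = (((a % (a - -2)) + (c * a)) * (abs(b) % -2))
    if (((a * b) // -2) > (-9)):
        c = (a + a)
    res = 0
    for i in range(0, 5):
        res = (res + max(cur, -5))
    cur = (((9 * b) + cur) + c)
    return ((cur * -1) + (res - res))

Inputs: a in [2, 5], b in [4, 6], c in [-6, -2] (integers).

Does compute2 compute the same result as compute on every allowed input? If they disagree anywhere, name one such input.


The one real change (`min(cur, -5)` became `max(cur, -5)`) has no effect anywhere in the declared ranges.
Tracing a=3, b=5, c=-6: compute: cur = 15; (((a * b) // -2) > (-9)) -> true; c = 6; res = 0; [i=0]; res = -5; [i=1]; res = -10; [i=2]; res = -15; [i=3]; res = -20; [i=4]; res = -25; cur = 66; return -66 | compute2: cur = 15; (((a * b) // -2) > (-9)) -> true; c = 6; res = 0; [i=0]; res = 15; [i=1]; res = 30; [i=2]; res = 45; [i=3]; res = 60; [i=4]; res = 75; cur = 66; return -66 — matching result -66.
Across all 60 domain points the two functions coincide.
verdict: equivalent


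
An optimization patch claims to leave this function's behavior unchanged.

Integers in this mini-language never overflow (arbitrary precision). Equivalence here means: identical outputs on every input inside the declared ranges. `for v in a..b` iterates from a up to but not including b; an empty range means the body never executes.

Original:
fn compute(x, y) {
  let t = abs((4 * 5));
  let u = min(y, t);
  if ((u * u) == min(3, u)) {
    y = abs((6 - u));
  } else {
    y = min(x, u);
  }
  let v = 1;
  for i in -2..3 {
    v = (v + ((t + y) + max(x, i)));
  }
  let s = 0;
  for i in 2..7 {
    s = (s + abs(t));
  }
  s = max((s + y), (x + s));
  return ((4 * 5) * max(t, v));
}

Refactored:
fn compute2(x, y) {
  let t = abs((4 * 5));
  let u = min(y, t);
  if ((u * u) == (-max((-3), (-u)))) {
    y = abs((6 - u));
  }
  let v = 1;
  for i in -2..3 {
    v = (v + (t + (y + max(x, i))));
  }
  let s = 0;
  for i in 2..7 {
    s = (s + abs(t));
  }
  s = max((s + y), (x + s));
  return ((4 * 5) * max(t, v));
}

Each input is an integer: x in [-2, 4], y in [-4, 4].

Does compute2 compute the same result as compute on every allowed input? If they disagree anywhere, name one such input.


Take x=-2, y=-1.
compute: t=20, then u=-1, then ((u * u) == min(3, u)) is false, then y=-2, then v=1, then (i=-2), then v=17, then (i=-1), then v=34, then (i=0), then v=52, then (i=1), then v=71, then (i=2), then v=91, then s=0, then (i=2), then s=20, then (i=3), then s=40, then (i=4), then s=60, then (i=5), then s=80, then (i=6), then s=100, then s=98, then returns 1820
compute2: t=20, then u=-1, then ((u * u) == (-max((-3), (-u)))) is false, then v=1, then (i=-2), then v=18, then (i=-1), then v=36, then (i=0), then v=55, then (i=1), then v=75, then (i=2), then v=96, then s=0, then (i=2), then s=20, then (i=3), then s=40, then (i=4), then s=60, then (i=5), then s=80, then (i=6), then s=100, then s=99, then returns 1920
1820 against 1920: the behavior changed.
verdict: not equivalent; witness: x=-2, y=-1


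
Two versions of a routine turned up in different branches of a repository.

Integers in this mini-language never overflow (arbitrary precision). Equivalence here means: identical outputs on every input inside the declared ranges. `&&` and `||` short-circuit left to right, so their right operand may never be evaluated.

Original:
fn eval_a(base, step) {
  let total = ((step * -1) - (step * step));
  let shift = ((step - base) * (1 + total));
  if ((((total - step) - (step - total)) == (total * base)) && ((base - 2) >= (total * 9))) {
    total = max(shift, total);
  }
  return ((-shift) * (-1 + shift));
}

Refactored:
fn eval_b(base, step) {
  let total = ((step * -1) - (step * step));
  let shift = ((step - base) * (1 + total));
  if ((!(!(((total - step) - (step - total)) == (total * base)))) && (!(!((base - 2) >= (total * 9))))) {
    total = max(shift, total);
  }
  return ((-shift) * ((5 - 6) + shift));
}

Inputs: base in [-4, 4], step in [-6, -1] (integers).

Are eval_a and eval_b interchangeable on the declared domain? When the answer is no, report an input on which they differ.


Reading the diff, among the changes: arithmetic usage differs; and constant usage differs; and boolean connective usage differs.
One worked example (base=-1, step=-3) — eval_a: total = -6; shift = 10; ((((total - step) - (step - total)) == (total * base)) && ((base - 2) >= (total * 9))) -> false; return -90; eval_b: total = -6; shift = 10; ((!(!(((total - step) - (step - total)) == (total * base)))) && (!(!((base - 2) >= (total * 9))))) -> false; return -90; agreement on -90.
Checked all 54 inputs in the declared domain: the outputs agree on every one.
verdict: equivalent


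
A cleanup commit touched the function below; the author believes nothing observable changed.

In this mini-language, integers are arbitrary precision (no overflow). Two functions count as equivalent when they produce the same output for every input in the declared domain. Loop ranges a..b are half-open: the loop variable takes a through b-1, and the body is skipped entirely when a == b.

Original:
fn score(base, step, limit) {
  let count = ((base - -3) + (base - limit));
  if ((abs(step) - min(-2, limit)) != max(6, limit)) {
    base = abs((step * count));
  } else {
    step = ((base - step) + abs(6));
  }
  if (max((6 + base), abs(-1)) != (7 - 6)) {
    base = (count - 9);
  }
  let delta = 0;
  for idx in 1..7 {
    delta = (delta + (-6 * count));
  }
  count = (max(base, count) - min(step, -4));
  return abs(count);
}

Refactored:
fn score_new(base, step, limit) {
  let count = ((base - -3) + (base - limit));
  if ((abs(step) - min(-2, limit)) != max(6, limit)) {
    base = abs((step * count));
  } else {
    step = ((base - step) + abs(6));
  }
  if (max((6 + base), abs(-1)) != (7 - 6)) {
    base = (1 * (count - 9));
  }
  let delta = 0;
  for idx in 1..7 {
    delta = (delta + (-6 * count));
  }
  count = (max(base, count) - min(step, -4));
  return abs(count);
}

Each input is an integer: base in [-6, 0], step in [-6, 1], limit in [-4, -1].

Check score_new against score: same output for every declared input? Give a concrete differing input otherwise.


This is a faithful refactor — arithmetic usage differs, constant usage differs, but the computed results match everywhere.
Spot check at base=-3, step=-3, limit=-4 — score: count becomes 1; next ((abs(step) - min(-2, limit)) != max(6, limit)) evaluates to true; next base becomes 3; next (max((6 + base), abs(-1)) != (7 - 6)) evaluates to true; next base becomes -8; next delta becomes 0; next at idx=1:; next delta becomes -6; next at idx=2:; next delta becomes -12; next at idx=3:; next delta becomes -18; next at idx=4:; next delta becomes -24; next at idx=5:; next delta becomes -30; next at idx=6:; next delta becomes -36; next count becomes 5; next final value 5. score_new: count becomes 1; next ((abs(step) - min(-2, limit)) != max(6, limit)) evaluates to true; next base becomes 3; next (max((6 + base), abs(-1)) != (7 - 6)) evaluates to true; next base becomes -8; next delta becomes 0; next at idx=1:; next delta becomes -6; next at idx=2:; next delta becomes -12; next at idx=3:; next delta becomes -18; next at idx=4:; next delta becomes -24; next at idx=5:; next delta becomes -30; next at idx=6:; next delta becomes -36; next count becomes 5; next final value 5. Both give 5.
Sweeping the whole domain (224 inputs) finds no disagreement.
verdict: equivalent


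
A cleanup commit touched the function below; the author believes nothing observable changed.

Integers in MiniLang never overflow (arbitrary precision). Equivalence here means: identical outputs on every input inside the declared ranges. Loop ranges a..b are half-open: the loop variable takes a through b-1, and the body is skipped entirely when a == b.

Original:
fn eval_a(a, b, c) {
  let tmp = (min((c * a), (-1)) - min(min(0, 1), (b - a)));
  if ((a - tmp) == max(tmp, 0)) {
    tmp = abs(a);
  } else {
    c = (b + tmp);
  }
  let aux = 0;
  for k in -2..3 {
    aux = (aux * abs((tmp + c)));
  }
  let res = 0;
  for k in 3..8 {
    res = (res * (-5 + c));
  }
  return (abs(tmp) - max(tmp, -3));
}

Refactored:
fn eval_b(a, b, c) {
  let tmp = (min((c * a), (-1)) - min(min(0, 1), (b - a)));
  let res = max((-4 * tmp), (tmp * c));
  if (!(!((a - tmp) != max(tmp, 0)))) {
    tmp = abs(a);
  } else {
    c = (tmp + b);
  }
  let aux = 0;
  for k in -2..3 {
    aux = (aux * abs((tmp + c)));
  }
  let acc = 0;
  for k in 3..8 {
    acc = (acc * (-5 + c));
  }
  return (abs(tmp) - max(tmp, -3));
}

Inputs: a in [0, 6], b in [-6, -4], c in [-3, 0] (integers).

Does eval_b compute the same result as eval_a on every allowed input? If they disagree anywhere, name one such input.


There is a counterexample at a=3, b=-5, c=-3: 2 on one side, 0 on the other.
eval_a: tmp := -1 | ((a - tmp) == max(tmp, 0)): false | c := -6 | aux := 0 | iter k=-2: | aux := 0 | iter k=-1: | aux := 0 | iter k=0: | aux := 0 | iter k=1: | aux := 0 | iter k=2: | aux := 0 | res := 0 | iter k=3: | res := 0 | iter k=4: | res := 0 | iter k=5: | res := 0 | iter k=6: | res := 0 | iter k=7: | res := 0 | result 2
eval_b: tmp := -1 | res := 4 | (!(!((a - tmp) != max(tmp, 0)))): true | tmp := 3 | aux := 0 | iter k=-2: | aux := 0 | iter k=-1: | aux := 0 | iter k=0: | aux := 0 | iter k=1: | aux := 0 | iter k=2: | aux := 0 | acc := 0 | iter k=3: | acc := 0 | iter k=4: | acc := 0 | iter k=5: | acc := 0 | iter k=6: | acc := 0 | iter k=7: | acc := 0 | result 0
verdict: not equivalent; witness: a=3, b=-5, c=-3


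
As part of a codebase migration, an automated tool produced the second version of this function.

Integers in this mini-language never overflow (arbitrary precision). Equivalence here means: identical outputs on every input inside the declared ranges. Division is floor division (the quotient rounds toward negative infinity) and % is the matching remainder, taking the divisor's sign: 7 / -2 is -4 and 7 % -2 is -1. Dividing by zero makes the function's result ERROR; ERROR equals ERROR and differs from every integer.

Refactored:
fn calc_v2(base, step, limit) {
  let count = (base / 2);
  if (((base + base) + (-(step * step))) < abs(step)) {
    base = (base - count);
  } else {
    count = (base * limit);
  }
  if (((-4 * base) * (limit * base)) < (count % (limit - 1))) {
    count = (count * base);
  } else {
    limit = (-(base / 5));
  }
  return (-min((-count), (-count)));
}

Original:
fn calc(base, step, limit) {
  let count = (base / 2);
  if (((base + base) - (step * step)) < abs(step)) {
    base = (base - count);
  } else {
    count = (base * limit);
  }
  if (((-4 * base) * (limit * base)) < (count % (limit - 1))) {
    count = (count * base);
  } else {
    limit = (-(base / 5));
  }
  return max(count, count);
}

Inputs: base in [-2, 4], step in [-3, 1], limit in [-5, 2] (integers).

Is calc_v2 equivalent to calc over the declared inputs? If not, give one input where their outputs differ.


Reading the diff, among the changes: arithmetic usage differs; also min/max/abs usage differs.
As a probe, take base=-1, step=-2, limit=-5: calc runs count := -1 | (((base + base) - (step * step)) < abs(step)): true | base := 0 | (((-4 * base) * (limit * base)) < (count % (limit - 1))): false | limit := 0 | result -1; calc_v2 runs count := -1 | (((base + base) + (-(step * step))) < abs(step)): true | base := 0 | (((-4 * base) * (limit * base)) < (count % (limit - 1))): false | limit := 0 | result -1; both end at -1.
An exhaustive pass over the 280 declared inputs shows identical outputs.
verdict: equivalent


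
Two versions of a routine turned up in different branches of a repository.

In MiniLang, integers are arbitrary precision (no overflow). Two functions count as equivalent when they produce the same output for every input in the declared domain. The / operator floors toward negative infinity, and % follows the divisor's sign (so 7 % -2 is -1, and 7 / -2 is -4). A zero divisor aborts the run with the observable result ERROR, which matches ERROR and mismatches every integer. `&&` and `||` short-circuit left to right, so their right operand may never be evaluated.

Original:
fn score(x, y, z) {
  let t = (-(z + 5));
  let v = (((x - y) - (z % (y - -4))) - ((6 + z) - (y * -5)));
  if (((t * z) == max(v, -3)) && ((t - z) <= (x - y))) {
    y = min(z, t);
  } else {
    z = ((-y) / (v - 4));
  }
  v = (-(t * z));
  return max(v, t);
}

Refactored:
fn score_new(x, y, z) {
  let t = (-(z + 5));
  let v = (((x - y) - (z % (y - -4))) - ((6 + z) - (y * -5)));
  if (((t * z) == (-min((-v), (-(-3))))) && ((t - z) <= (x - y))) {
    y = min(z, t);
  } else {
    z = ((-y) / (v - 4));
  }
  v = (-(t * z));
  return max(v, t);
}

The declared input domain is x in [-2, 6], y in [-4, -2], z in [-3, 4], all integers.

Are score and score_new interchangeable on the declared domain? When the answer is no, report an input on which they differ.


This is a faithful refactor — min/max/abs usage differs, but the computed results match everywhere.
Spot check at x=6, y=-4, z=4 — score: t = -9; division by zero -> ERROR. score_new: t = -9; division by zero -> ERROR. Both give ERROR.
Across all 216 domain points the two functions coincide.
verdict: equivalent


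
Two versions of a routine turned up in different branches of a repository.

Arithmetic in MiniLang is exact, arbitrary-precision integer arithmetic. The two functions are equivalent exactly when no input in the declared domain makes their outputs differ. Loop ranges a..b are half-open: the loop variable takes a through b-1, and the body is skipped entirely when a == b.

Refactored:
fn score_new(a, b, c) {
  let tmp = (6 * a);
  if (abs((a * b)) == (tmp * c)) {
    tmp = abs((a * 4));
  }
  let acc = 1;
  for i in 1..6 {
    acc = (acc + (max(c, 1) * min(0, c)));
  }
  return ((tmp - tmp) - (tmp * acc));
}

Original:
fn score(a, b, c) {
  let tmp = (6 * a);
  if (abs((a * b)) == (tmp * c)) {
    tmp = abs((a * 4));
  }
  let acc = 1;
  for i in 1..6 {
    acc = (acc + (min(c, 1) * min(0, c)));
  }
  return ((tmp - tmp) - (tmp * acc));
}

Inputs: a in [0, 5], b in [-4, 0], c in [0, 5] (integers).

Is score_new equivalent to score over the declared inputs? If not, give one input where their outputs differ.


Although `min(c, 1)` became `max(c, 1)`, no input in the stated domain can expose it.
Tracing a=5, b=-3, c=4: score: tmp = 30; (abs((a * b)) == (tmp * c)) -> false; acc = 1; [i=1]; acc = 1; [i=2]; acc = 1; [i=3]; acc = 1; [i=4]; acc = 1; [i=5]; acc = 1; return -30 | score_new: tmp = 30; (abs((a * b)) == (tmp * c)) -> false; acc = 1; [i=1]; acc = 1; [i=2]; acc = 1; [i=3]; acc = 1; [i=4]; acc = 1; [i=5]; acc = 1; return -30 — matching result -30.
Checked all 180 inputs in the declared domain: the outputs agree on every one.
verdict: equivalent


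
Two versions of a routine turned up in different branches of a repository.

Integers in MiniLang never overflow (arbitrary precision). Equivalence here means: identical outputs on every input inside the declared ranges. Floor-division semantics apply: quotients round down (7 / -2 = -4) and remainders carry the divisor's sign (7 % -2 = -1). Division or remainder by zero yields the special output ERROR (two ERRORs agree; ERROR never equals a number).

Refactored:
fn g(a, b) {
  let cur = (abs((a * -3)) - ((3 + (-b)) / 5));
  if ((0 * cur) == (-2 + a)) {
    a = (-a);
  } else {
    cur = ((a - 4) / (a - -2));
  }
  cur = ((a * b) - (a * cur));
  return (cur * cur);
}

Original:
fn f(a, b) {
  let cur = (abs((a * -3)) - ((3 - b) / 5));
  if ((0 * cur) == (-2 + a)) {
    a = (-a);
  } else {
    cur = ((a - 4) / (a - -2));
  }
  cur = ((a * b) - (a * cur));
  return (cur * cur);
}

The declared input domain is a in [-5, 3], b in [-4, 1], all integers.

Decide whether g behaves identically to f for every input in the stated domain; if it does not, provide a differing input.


Side by side, the visible changes include: arithmetic usage differs.
Tracing a=0, b=-3: f: cur becomes -1; next ((0 * cur) == (-2 + a)) evaluates to false; next cur becomes -2; next cur becomes 0; next final value 0 | g: cur becomes -1; next ((0 * cur) == (-2 + a)) evaluates to false; next cur becomes -2; next cur becomes 0; next final value 0 — matching result 0.
Checked all 54 inputs in the declared domain: the outputs agree on every one.
verdict: equivalent


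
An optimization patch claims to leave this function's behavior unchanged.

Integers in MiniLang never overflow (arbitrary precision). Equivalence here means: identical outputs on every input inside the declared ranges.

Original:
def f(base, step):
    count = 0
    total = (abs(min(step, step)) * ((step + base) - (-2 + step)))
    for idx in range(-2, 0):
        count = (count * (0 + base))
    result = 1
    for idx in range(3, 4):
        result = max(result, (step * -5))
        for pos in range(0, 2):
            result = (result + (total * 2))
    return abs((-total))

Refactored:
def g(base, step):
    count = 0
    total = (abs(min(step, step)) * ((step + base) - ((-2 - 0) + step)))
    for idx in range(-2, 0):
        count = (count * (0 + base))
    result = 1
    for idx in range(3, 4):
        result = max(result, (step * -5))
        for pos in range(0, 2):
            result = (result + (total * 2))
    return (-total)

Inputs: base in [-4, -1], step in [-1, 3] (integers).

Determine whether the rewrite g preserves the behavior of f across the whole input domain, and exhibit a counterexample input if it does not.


Try base=-1, step=-1.
f: count=0, then total=1, then (idx=-2), then count=0, then (idx=-1), then count=0, then result=1, then (idx=3), then result=5, then (pos=0), then result=7, then (pos=1), then result=9, then returns 1
g: count=0, then total=1, then (idx=-2), then count=0, then (idx=-1), then count=0, then result=1, then (idx=3), then result=5, then (pos=0), then result=7, then (pos=1), then result=9, then returns -1
1 vs -1 — the two versions disagree here.
verdict: not equivalent; witness: base=-1, step=-1


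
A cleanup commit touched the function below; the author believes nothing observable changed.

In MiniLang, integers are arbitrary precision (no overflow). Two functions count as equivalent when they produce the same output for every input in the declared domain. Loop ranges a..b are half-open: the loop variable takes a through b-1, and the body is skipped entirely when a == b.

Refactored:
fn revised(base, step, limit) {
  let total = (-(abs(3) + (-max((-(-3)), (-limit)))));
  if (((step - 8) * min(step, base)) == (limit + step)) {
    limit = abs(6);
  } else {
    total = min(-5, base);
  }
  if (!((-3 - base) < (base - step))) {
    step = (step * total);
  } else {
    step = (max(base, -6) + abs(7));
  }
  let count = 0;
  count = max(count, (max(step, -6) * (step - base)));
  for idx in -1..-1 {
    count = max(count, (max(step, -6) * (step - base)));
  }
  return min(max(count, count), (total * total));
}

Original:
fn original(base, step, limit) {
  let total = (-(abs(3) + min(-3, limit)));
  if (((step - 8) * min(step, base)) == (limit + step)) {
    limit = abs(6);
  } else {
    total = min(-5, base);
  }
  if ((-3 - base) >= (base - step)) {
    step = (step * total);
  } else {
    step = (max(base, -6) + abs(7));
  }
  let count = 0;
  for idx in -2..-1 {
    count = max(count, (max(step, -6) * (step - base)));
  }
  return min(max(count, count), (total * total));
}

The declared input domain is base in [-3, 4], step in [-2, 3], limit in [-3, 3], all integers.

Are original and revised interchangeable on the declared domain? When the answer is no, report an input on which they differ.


Comparing the listings, the differences include: min/max/abs usage differs; and constant usage differs; and arithmetic usage differs; and comparison usage differs; and boolean connective usage differs; and statement counts differ; and loop structure differs.
One worked example (base=2, step=0, limit=-2) — original: total := 0 | (((step - 8) * min(step, base)) == (limit + step)): false | total := -5 | ((-3 - base) >= (base - step)): false | step := 9 | count := 0 | iter idx=-2: | count := 63 | result 25; revised: total := 0 | (((step - 8) * min(step, base)) == (limit + step)): false | total := -5 | (!((-3 - base) < (base - step))): false | step := 9 | count := 0 | count := 63 | loop over idx: empty range | result 25; agreement on 25.
Across all 336 domain points the two functions coincide.
verdict: equivalent


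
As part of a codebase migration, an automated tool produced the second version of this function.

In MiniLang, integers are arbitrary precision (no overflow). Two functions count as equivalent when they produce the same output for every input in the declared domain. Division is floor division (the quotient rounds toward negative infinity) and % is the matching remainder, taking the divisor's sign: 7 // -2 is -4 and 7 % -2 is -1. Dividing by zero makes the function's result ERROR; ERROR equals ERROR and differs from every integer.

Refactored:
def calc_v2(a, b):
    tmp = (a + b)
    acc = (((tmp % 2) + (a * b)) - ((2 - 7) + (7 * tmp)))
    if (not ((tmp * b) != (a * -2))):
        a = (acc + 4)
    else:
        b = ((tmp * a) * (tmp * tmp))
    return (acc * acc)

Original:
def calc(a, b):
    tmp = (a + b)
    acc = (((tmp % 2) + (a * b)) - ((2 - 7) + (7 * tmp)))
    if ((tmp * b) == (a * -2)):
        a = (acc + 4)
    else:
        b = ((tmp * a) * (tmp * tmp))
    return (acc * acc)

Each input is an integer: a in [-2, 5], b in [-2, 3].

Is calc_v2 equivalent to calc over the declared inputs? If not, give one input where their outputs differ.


Behavior is preserved: although comparison usage differs; and boolean connective usage differs, the outputs never diverge.
Spot check at a=-2, b=0 — calc: tmp = -2; acc = 19; ((tmp * b) == (a * -2)) -> false; b = 16; return 361. calc_v2: tmp = -2; acc = 19; (not ((tmp * b) != (a * -2))) -> false; b = 16; return 361. Both give 361.
Every one of the 48 inputs gives matching results.
verdict: equivalent


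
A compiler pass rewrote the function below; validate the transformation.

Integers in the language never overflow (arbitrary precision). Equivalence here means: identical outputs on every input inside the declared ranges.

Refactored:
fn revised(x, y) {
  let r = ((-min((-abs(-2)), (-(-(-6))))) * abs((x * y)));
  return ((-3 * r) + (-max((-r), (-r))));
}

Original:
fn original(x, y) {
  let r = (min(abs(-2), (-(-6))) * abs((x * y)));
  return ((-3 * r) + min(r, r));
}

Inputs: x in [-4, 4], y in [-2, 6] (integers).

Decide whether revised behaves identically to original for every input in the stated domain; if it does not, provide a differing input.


Take x=-4, y=-2.
original: r = 16; return -32
revised: r = 48; return -96
-32 and -96 differ, so these are not the same function on this domain.
verdict: not equivalent; witness: x=-4, y=-2


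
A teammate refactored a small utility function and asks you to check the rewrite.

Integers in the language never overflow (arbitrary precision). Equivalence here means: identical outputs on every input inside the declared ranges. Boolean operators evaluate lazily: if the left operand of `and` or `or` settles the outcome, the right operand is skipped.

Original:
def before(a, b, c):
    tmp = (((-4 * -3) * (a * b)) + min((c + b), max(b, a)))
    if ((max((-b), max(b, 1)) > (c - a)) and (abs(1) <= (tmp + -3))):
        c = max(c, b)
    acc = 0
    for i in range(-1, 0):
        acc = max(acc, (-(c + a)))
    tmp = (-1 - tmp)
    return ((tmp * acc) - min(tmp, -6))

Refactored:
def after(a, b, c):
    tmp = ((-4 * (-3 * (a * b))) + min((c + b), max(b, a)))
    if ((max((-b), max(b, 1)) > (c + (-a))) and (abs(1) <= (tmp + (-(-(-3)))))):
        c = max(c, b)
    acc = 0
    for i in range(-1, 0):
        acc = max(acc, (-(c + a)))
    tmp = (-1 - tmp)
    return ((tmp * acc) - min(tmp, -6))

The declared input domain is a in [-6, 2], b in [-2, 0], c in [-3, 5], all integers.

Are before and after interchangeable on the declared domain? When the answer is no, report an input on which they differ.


This is a faithful refactor — arithmetic usage differs, but the computed results match everywhere.
One worked example (a=-5, b=0, c=-1) — before: tmp := -1 | ((max((-b), max(b, 1)) > (c - a)) and (abs(1) <= (tmp + -3))): false | acc := 0 | iter i=-1: | acc := 6 | tmp := 0 | result 6; after: tmp := -1 | ((max((-b), max(b, 1)) > (c + (-a))) and (abs(1) <= (tmp + (-(-(-3)))))): false | acc := 0 | iter i=-1: | acc := 6 | tmp := 0 | result 6; agreement on 6.
Every one of the 243 inputs gives matching results.
verdict: equivalent


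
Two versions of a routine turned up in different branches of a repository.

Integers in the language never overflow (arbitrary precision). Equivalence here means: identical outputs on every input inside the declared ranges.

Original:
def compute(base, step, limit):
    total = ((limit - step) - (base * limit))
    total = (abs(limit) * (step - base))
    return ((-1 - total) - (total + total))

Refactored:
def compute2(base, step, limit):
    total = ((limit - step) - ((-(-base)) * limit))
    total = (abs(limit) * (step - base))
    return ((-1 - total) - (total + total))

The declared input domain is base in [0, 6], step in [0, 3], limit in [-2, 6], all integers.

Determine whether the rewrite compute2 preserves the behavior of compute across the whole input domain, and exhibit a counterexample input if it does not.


The two are interchangeable: same computation, different form, and every declared input agrees.
As a probe, take base=6, step=2, limit=0: compute runs total := -2 | total := 0 | result -1; compute2 runs total := -2 | total := 0 | result -1; both end at -1.
An exhaustive pass over the 252 declared inputs shows identical outputs.
verdict: equivalent


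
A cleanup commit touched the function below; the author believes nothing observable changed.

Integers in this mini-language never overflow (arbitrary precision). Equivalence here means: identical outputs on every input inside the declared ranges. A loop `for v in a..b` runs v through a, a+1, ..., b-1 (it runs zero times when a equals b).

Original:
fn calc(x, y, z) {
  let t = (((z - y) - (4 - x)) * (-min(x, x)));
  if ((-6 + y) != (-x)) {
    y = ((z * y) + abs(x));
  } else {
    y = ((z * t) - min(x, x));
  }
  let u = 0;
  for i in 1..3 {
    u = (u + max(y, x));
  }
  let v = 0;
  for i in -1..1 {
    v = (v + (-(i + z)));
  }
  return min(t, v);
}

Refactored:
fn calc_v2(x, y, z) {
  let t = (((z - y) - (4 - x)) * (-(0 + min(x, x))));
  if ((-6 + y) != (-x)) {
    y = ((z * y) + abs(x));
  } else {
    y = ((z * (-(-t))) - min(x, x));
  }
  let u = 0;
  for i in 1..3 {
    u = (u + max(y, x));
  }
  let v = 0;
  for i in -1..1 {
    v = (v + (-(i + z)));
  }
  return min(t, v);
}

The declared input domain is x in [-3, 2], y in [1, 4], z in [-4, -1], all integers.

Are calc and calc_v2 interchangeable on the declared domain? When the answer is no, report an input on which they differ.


Equivalent — the differences include constant usage differs; arithmetic usage differs, yet no declared input distinguishes the two.
Tracing x=2, y=4, z=-2: calc: t=16, then ((-6 + y) != (-x)) is false, then y=-34, then u=0, then (i=1), then u=2, then (i=2), then u=4, then v=0, then (i=-1), then v=3, then (i=0), then v=5, then returns 5 | calc_v2: t=16, then ((-6 + y) != (-x)) is false, then y=-34, then u=0, then (i=1), then u=2, then (i=2), then u=4, then v=0, then (i=-1), then v=3, then (i=0), then v=5, then returns 5 — matching result 5.
Sweeping the whole domain (96 inputs) finds no disagreement.
verdict: equivalent


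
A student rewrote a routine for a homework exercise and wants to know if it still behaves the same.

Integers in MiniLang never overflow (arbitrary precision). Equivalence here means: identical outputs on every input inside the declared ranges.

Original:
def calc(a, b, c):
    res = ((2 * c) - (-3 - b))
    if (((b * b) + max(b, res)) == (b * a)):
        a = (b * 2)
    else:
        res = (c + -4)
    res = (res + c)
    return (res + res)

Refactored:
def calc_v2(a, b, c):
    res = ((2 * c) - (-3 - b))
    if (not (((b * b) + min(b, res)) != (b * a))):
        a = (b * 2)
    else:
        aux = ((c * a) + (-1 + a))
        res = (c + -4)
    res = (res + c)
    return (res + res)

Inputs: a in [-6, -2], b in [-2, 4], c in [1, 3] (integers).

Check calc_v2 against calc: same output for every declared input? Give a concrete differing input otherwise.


Run the pair on a=-6, b=0, c=1.
calc: res = 5; (((b * b) + max(b, res)) == (b * a)) -> false; res = -3; res = -2; return -4
calc_v2: res = 5; (not (((b * b) + min(b, res)) != (b * a))) -> true; a = 0; res = 6; return 12
-4 and 12 differ, so these are not the same function on this domain.
verdict: not equivalent; witness: a=-6, b=0, c=1
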